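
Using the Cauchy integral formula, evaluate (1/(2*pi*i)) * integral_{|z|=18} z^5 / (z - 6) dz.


Step 1: f(z) = z^5, a = 6 is inside |z| = 18
Step 2: By Cauchy integral formula: (1/(2pi*i)) * integral = f(a)
Step 3: f(6) = 6^5 = 7776

7776


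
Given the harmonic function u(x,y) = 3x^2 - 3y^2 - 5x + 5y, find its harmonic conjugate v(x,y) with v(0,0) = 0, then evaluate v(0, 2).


Step 1: v_x = -u_y = 6y - 5
Step 2: v_y = u_x = 6x - 5
Step 3: v = 6xy - 5x - 5y + C
Step 4: v(0,0) = 0 => C = 0
Step 5: v(0, 2) = -10

-10


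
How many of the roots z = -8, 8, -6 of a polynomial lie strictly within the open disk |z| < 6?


Step 1: Check each root:
  z = -8: |-8| = 8 >= 6
  z = 8: |8| = 8 >= 6
  z = -6: |-6| = 6 >= 6
Step 2: Count = 0

0


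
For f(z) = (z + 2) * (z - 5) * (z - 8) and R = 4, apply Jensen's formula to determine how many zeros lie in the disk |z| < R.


Jensen's formula: (1/2pi)*integral log|f(Re^it)|dt = log|f(0)| + sum_{|a_k|<R} log(R/|a_k|)
Step 1: f(0) = 2 * (-5) * (-8) = 80
Step 2: log|f(0)| = log|-2| + log|5| + log|8| = 4.382
Step 3: Zeros inside |z| < 4: -2
Step 4: Jensen sum = log(4/2) = 0.6931
Step 5: n(R) = number of terms in the Jensen sum = count of zeros inside |z| < 4 = 1

1


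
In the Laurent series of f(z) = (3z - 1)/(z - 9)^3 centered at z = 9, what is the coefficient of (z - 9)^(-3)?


Step 1: Write the numerator in powers of (z - 9): 3z - 1 = 3(z - 9) + (3*9 - 1) = 3(z - 9) + 26
Step 2: Divide by (z - 9)^3: f(z) = 26(z - 9)^(-3) + 3(z - 9)^(-2)
Step 3: This finite sum is the Laurent series of f about z = 9.
Step 4: Coefficient of (z - 9)^(-3) = 3*9 - 1 = 26

26


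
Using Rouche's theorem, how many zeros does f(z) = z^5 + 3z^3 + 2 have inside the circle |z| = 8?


Step 1: On |z| = 8 the three terms have sizes |z^5| = 8^5 = 32768, |3z^3| = 3*8^3 = 1536, |2| = 2
Step 2: The dominant term is g(z) = z^5; let h(z) = 3z^3 + 2 so f = g + h
Step 3: On |z| = 8: |g| = 32768 and |h| <= 1536 + 2 = 1538
Step 4: Since 32768 > 1538, |h| < |g| on |z| = 8, so by Rouche f has the same number of zeros as g inside |z| < 8
Step 5: g(z) = z^5 has 5 zeros (all at the origin) inside |z| < 8. Answer = 5

5


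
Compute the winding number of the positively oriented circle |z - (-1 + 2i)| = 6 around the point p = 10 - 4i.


Step 1: Center c = (-1, 2), radius = 6
Step 2: |p - c|^2 = 11^2 + (-6)^2 = 157
Step 3: r^2 = 36
Step 4: |p-c| > r so winding number = 0

0


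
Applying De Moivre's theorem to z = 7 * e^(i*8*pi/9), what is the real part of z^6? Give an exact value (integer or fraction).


Step 1: By De Moivre's theorem, z^6 = 7^6 * e^(i*6*8*pi/9) = 117649 * (cos(16*pi/3) + i*sin(16*pi/3))
Step 2: |z|^6 = 7^6 = 117649
Step 3: Reduce the angle mod 2*pi: 16*pi/3 - 4*pi = 4*pi/3
Step 4: cos(4*pi/3) = -1/2
Step 5: Re(z^6) = 117649 * (-1/2) = -117649/2

-117649/2


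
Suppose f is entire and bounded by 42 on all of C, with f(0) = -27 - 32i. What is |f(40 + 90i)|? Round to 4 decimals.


Step 1: By Liouville's theorem, a bounded entire function is constant.
Step 2: f(z) = f(0) = -27 - 32i for all z.
Step 3: |f(w)| = |-27 - 32i| = sqrt(729 + 1024)
Step 4: = 41.8688

41.8688


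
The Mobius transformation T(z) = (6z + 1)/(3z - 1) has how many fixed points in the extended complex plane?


Step 1: Fixed points satisfy T(z) = z
Step 2: 3z^2 - 7z - 1 = 0
Step 3: Discriminant = (-7)^2 - 4*3*(-1) = 61
Step 4: Number of fixed points = 2

2


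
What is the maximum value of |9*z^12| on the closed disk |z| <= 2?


Step 1: On |z| = 2, |f(z)| = 9 * |z|^12 = 9 * 2^12
Step 2: By maximum modulus principle, maximum is on boundary.
Step 3: Maximum = 9 * 4096 = 36864

36864


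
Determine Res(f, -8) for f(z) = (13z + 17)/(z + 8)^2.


Step 1: Pole of order 2 at z = -8
Step 2: Res = lim d/dz [(z + 8)^2 * f(z)] as z -> -8
Step 3: (z + 8)^2 * f(z) = 13z + 17
Step 4: d/dz[13z + 17] = 13

13


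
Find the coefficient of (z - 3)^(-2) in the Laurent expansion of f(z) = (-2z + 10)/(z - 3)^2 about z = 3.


Step 1: Write the numerator in powers of (z - 3): -2z + 10 = -2(z - 3) + (-2*3 + 10) = -2(z - 3) + 4
Step 2: Divide by (z - 3)^2: f(z) = 4(z - 3)^(-2) - 2(z - 3)^(-1)
Step 3: This finite sum is the Laurent series of f about z = 3.
Step 4: Coefficient of (z - 3)^(-2) = -2*3 + 10 = 4

4


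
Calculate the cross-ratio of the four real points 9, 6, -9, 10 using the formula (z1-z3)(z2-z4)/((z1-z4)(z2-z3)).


Step 1: (z1-z3)(z2-z4) = 18 * (-4) = -72
Step 2: (z1-z4)(z2-z3) = (-1) * 15 = -15
Step 3: Cross-ratio = 72/15 = 24/5

24/5


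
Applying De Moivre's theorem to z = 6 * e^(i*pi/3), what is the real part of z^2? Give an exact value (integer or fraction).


Step 1: By De Moivre's theorem, z^2 = 6^2 * e^(i*2*pi/3) = 36 * (cos(2*pi/3) + i*sin(2*pi/3))
Step 2: |z|^2 = 6^2 = 36
Step 3: The angle 2*pi/3 already lies in [0, 2*pi)
Step 4: cos(2*pi/3) = -1/2
Step 5: Re(z^2) = 36 * (-1/2) = -18

-18


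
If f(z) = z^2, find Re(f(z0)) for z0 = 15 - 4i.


Step 1: z0 = 15 - 4i
Step 2: z0^2 = 15^2 - (-4)^2 - 120i
Step 3: real part = 225 - 16 = 209

209


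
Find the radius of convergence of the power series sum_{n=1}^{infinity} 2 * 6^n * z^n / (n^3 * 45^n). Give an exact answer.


Step 1: General term a_n = 2 * 6^n / (n^3 * 45^n)
Step 2: By the root test, |a_n|^(1/n) = 2^(1/n) * 6 / (n^(3/n) * 45) -> 6/45 as n -> infinity (since 2^(1/n) -> 1 and n^(3/n) -> 1)
Step 3: R = 1/lim|a_n|^(1/n) = 45/6 = 15/2

15/2


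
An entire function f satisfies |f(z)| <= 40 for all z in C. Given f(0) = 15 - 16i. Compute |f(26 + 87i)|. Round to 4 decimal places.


Step 1: By Liouville's theorem, a bounded entire function is constant.
Step 2: f(z) = f(0) = 15 - 16i for all z.
Step 3: |f(w)| = |15 - 16i| = sqrt(225 + 256)
Step 4: = 21.9317

21.9317


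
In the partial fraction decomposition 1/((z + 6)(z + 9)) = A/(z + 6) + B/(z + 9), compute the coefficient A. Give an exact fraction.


Step 1: Multiply both sides by (z + 6) and set z = -6
Step 2: A = 1 / (-6 + 9)
Step 3: A = 1 / 3
Step 4: A = 1/3

1/3


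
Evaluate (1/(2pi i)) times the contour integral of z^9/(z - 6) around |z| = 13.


Step 1: f(z) = z^9, a = 6 is inside |z| = 13
Step 2: By Cauchy integral formula: (1/(2pi*i)) * integral = f(a)
Step 3: f(6) = 6^9 = 10077696

10077696


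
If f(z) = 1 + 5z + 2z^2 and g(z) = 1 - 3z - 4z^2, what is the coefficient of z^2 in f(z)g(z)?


Step 1: z^2 term in f*g comes from: (1)*(-4z^2) + (5z)*(-3z) + (2z^2)*(1)
Step 2: = -4 - 15 + 2
Step 3: = -17

-17


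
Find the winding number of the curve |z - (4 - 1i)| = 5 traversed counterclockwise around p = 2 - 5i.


Step 1: Center c = (4, -1), radius = 5
Step 2: |p - c|^2 = (-2)^2 + (-4)^2 = 20
Step 3: r^2 = 25
Step 4: |p-c| < r so winding number = 1

1


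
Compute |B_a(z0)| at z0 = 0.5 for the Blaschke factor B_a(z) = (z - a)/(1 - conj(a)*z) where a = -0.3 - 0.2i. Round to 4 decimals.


Step 1: Numerator z0 - a = 0.5 - (-0.3 - 0.2i) = 0.8 + 0.2i
Step 2: Denominator 1 - conj(a)*z0 = 1 - (-0.3 + 0.2i)*0.5 = 1.15 - 0.1i
Step 3: |z0 - a|^2 = 0.8^2 + 0.2^2 = 0.68; |1 - conj(a)*z0|^2 = 1.15^2 + (-0.1)^2 = 1.3325
Step 4: |B_a(0.5)| = sqrt(0.68 / 1.3325) = sqrt(0.510319)
Step 5: = 0.7144

0.7144


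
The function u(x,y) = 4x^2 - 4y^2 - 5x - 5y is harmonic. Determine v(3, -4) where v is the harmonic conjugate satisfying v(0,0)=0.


Step 1: v_x = -u_y = 8y + 5
Step 2: v_y = u_x = 8x - 5
Step 3: v = 8xy + 5x - 5y + C
Step 4: v(0,0) = 0 => C = 0
Step 5: v(3, -4) = -61

-61


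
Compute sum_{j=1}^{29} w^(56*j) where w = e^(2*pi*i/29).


Step 1: The sum sum_{j=1}^{n} w^(k*j) equals n if n | k, else 0.
Step 2: Here n = 29, k = 56
Step 3: Does n divide k? 29 | 56 -> False
Step 4: Sum = 0

0


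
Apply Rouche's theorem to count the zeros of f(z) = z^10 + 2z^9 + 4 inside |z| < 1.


Step 1: On |z| = 1 the three terms have sizes |z^10| = 1^10 = 1, |2z^9| = 2*1^9 = 2, |4| = 4
Step 2: The dominant term is g(z) = 4; let h(z) = z^10 + 2z^9 so f = g + h
Step 3: On |z| = 1: |g| = 4 and |h| <= 1 + 2 = 3
Step 4: Since 4 > 3, |h| < |g| on |z| = 1, so by Rouche f has the same number of zeros as g inside |z| < 1
Step 5: g(z) = 4 is a nonzero constant with no zeros inside |z| < 1. Answer = 0

0


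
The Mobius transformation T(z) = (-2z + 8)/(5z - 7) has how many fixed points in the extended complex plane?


Step 1: Fixed points satisfy T(z) = z
Step 2: 5z^2 - 5z - 8 = 0
Step 3: Discriminant = (-5)^2 - 4*5*(-8) = 185
Step 4: Number of fixed points = 2

2


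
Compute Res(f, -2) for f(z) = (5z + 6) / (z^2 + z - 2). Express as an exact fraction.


Step 1: Q(z) = z^2 + z - 2 = (z + 2)(z - 1)
Step 2: Q'(z) = 2z + 1
Step 3: Q'(-2) = -3, P(-2) = -4
Step 4: Res = P(-2)/Q'(-2) = -4/(-3) = 4/3

4/3


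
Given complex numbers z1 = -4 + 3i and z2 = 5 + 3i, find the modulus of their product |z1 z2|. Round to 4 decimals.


Step 1: |z1| = sqrt((-4)^2 + 3^2) = sqrt(25)
Step 2: |z2| = sqrt(5^2 + 3^2) = sqrt(34)
Step 3: |z1*z2| = |z1|*|z2| = sqrt(25) * sqrt(34) = sqrt(25 * 34) = sqrt(850)
Step 4: = 29.1548

29.1548


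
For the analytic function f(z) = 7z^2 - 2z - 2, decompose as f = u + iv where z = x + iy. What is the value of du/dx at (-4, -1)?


Step 1: f(z) = 7(x+iy)^2 - 2(x+iy) - 2
Step 2: u = 7(x^2 - y^2) - 2x - 2
Step 3: u_x = 14x - 2
Step 4: At (-4, -1): u_x = -56 - 2 = -58

-58


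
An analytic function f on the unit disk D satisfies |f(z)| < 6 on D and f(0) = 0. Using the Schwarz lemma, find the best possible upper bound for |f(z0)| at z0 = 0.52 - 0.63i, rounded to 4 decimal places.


Step 1: g = f/6 maps D -> D with g(0) = 0, so by the Schwarz lemma |g(z)| <= |z|, i.e. |f(z)| <= 6|z|; this is sharp (f(z) = 6z).
Step 2: |z0|^2 = 0.52^2 + (-0.63)^2 = 0.6673
Step 3: |z0| = sqrt(0.6673) = 0.816884
Step 4: Best bound = 6 * |z0| = 6 * 0.816884 = 4.9013

4.9013


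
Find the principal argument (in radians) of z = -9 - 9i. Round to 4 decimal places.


Step 1: z = -9 - 9i
Step 2: arg(z) = atan2(-9, -9)
Step 3: arg(z) = -2.3562

-2.3562


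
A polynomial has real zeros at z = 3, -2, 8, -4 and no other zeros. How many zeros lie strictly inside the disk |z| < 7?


Step 1: Check each root:
  z = 3: |3| = 3 < 7
  z = -2: |-2| = 2 < 7
  z = 8: |8| = 8 >= 7
  z = -4: |-4| = 4 < 7
Step 2: Count = 3

3


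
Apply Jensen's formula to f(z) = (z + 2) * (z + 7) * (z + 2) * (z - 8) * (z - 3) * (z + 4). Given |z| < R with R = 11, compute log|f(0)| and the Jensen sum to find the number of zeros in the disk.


Jensen's formula: (1/2pi)*integral log|f(Re^it)|dt = log|f(0)| + sum_{|a_k|<R} log(R/|a_k|)
Step 1: f(0) = 2 * 7 * 2 * (-8) * (-3) * 4 = 2688
Step 2: log|f(0)| = log|-2| + log|-7| + log|-2| + log|8| + log|3| + log|-4| = 7.8966
Step 3: Zeros inside |z| < 11: -2, -7, -2, 8, 3, -4
Step 4: Jensen sum = log(11/2) + log(11/7) + log(11/2) + log(11/8) + log(11/3) + log(11/4) = 6.4908
Step 5: n(R) = number of terms in the Jensen sum = count of zeros inside |z| < 11 = 6

6


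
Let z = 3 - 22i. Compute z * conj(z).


Step 1: conj(z) = 3 + 22i
Step 2: z * conj(z) = 3^2 + (-22)^2
Step 3: = 9 + 484 = 493

493


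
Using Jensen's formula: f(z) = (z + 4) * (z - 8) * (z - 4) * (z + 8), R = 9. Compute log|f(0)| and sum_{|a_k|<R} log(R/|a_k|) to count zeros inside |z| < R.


Jensen's formula: (1/2pi)*integral log|f(Re^it)|dt = log|f(0)| + sum_{|a_k|<R} log(R/|a_k|)
Step 1: f(0) = 4 * (-8) * (-4) * 8 = 1024
Step 2: log|f(0)| = log|-4| + log|8| + log|4| + log|-8| = 6.9315
Step 3: Zeros inside |z| < 9: -4, 8, 4, -8
Step 4: Jensen sum = log(9/4) + log(9/8) + log(9/4) + log(9/8) = 1.8574
Step 5: n(R) = number of terms in the Jensen sum = count of zeros inside |z| < 9 = 4

4


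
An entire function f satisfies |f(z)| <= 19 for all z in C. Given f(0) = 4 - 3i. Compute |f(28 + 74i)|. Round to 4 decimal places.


Step 1: By Liouville's theorem, a bounded entire function is constant.
Step 2: f(z) = f(0) = 4 - 3i for all z.
Step 3: |f(w)| = |4 - 3i| = sqrt(16 + 9)
Step 4: = 5.0

5.0


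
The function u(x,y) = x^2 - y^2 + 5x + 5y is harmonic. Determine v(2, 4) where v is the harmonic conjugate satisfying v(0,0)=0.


Step 1: v_x = -u_y = 2y - 5
Step 2: v_y = u_x = 2x + 5
Step 3: v = 2xy - 5x + 5y + C
Step 4: v(0,0) = 0 => C = 0
Step 5: v(2, 4) = 26

26


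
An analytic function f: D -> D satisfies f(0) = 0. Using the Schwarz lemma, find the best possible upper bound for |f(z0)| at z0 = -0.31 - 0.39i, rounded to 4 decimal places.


Step 1: Schwarz lemma: if f: D -> D is analytic with f(0) = 0, then |f(z)| <= |z| for all z in D, and this is sharp (f(z) = z).
Step 2: |z0|^2 = (-0.31)^2 + (-0.39)^2 = 0.2482
Step 3: |z0| = sqrt(0.2482) = 0.498197
Step 4: Best bound = |z0| = 0.4982

0.4982


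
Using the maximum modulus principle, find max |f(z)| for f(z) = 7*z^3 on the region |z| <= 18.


Step 1: On |z| = 18, |f(z)| = 7 * |z|^3 = 7 * 18^3
Step 2: By maximum modulus principle, maximum is on boundary.
Step 3: Maximum = 7 * 5832 = 40824

40824


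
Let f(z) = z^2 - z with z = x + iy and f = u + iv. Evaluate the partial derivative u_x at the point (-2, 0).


Step 1: f(z) = (x+iy)^2 - (x+iy) + 0
Step 2: u = (x^2 - y^2) - x + 0
Step 3: u_x = 2x - 1
Step 4: At (-2, 0): u_x = -4 - 1 = -5

-5


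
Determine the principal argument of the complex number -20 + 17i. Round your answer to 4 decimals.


Step 1: z = -20 + 17i
Step 2: arg(z) = atan2(17, -20)
Step 3: arg(z) = 2.4371

2.4371


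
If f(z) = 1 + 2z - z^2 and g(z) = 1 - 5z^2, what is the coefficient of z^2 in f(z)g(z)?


Step 1: z^2 term in f*g comes from: (1)*(-5z^2) + (2z)*(0) + (-z^2)*(1)
Step 2: = -5 + 0 - 1
Step 3: = -6

-6


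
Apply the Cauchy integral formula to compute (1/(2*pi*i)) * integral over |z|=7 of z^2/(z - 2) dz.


Step 1: f(z) = z^2, a = 2 is inside |z| = 7
Step 2: By Cauchy integral formula: (1/(2pi*i)) * integral = f(a)
Step 3: f(2) = 2^2 = 4

4


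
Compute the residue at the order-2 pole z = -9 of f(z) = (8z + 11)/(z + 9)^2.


Step 1: Pole of order 2 at z = -9
Step 2: Res = lim d/dz [(z + 9)^2 * f(z)] as z -> -9
Step 3: (z + 9)^2 * f(z) = 8z + 11
Step 4: d/dz[8z + 11] = 8

8


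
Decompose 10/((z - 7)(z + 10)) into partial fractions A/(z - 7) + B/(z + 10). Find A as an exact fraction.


Step 1: Multiply both sides by (z - 7) and set z = 7
Step 2: A = 10 / (7 + 10)
Step 3: A = 10 / 17
Step 4: A = 10/17

10/17


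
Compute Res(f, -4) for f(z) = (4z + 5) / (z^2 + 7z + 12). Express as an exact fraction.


Step 1: Q(z) = z^2 + 7z + 12 = (z + 4)(z + 3)
Step 2: Q'(z) = 2z + 7
Step 3: Q'(-4) = -1, P(-4) = -11
Step 4: Res = P(-4)/Q'(-4) = -11/(-1) = 11

11


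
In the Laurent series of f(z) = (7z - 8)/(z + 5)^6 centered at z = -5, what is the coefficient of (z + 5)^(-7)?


Step 1: Write the numerator in powers of (z + 5): 7z - 8 = 7(z + 5) + (7*(-5) - 8) = 7(z + 5) - 43
Step 2: Divide by (z + 5)^6: f(z) = -43(z + 5)^(-6) + 7(z + 5)^(-5)
Step 3: This finite sum is the Laurent series of f about z = -5.
Step 4: Only the powers -6 and -5 appear, so the coefficient of (z + 5)^(-7) = 0

0


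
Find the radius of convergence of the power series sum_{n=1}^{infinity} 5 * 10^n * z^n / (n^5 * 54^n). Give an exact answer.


Step 1: General term a_n = 5 * 10^n / (n^5 * 54^n)
Step 2: By the root test, |a_n|^(1/n) = 5^(1/n) * 10 / (n^(5/n) * 54) -> 10/54 as n -> infinity (since 5^(1/n) -> 1 and n^(5/n) -> 1)
Step 3: R = 1/lim|a_n|^(1/n) = 54/10 = 27/5

27/5


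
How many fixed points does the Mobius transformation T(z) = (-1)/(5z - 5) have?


Step 1: Fixed points satisfy T(z) = z
Step 2: 5z^2 - 5z + 1 = 0
Step 3: Discriminant = (-5)^2 - 4*5*1 = 5
Step 4: Number of fixed points = 2

2


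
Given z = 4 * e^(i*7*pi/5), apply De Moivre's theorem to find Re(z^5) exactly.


Step 1: By De Moivre's theorem, z^5 = 4^5 * e^(i*5*7*pi/5) = 1024 * (cos(7*pi) + i*sin(7*pi))
Step 2: |z|^5 = 4^5 = 1024
Step 3: Reduce the angle mod 2*pi: 7*pi - 6*pi = pi
Step 4: cos(pi) = -1
Step 5: Re(z^5) = 1024 * (-1) = -1024

-1024


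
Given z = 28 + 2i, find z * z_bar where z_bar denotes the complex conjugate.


Step 1: conj(z) = 28 - 2i
Step 2: z * conj(z) = 28^2 + 2^2
Step 3: = 784 + 4 = 788

788


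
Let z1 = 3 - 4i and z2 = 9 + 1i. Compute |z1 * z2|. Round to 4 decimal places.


Step 1: |z1| = sqrt(3^2 + (-4)^2) = sqrt(25)
Step 2: |z2| = sqrt(9^2 + 1^2) = sqrt(82)
Step 3: |z1*z2| = |z1|*|z2| = sqrt(25) * sqrt(82) = sqrt(25 * 82) = sqrt(2050)
Step 4: = 45.2769

45.2769


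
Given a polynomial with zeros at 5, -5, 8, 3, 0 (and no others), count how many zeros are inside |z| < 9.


Step 1: Check each root:
  z = 5: |5| = 5 < 9
  z = -5: |-5| = 5 < 9
  z = 8: |8| = 8 < 9
  z = 3: |3| = 3 < 9
  z = 0: |0| = 0 < 9
Step 2: Count = 5

5


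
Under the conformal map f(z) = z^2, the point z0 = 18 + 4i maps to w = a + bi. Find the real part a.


Step 1: z0 = 18 + 4i
Step 2: z0^2 = 18^2 - 4^2 + 144i
Step 3: real part = 324 - 16 = 308

308


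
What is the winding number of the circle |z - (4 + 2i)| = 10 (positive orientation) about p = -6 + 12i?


Step 1: Center c = (4, 2), radius = 10
Step 2: |p - c|^2 = (-10)^2 + 10^2 = 200
Step 3: r^2 = 100
Step 4: |p-c| > r so winding number = 0

0


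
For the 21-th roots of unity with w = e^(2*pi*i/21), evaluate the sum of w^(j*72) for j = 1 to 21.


Step 1: The sum sum_{j=1}^{n} w^(k*j) equals n if n | k, else 0.
Step 2: Here n = 21, k = 72
Step 3: Does n divide k? 21 | 72 -> False
Step 4: Sum = 0

0


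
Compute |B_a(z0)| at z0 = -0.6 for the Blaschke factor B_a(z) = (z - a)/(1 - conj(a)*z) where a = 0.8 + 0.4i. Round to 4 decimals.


Step 1: Numerator z0 - a = -0.6 - (0.8 + 0.4i) = -1.4 - 0.4i
Step 2: Denominator 1 - conj(a)*z0 = 1 - (0.8 - 0.4i)*(-0.6) = 1.48 - 0.24i
Step 3: |z0 - a|^2 = (-1.4)^2 + (-0.4)^2 = 2.12; |1 - conj(a)*z0|^2 = 1.48^2 + (-0.24)^2 = 2.248
Step 4: |B_a(-0.6)| = sqrt(2.12 / 2.248) = sqrt(0.94306)
Step 5: = 0.9711

0.9711


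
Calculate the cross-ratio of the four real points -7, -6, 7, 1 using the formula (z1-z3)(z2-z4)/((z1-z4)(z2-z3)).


Step 1: (z1-z3)(z2-z4) = (-14) * (-7) = 98
Step 2: (z1-z4)(z2-z3) = (-8) * (-13) = 104
Step 3: Cross-ratio = 98/104 = 49/52

49/52


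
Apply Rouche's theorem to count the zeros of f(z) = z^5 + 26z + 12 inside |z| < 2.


Step 1: On |z| = 2 the three terms have sizes |z^5| = 2^5 = 32, |26z| = 26*2 = 52, |12| = 12
Step 2: The dominant term is g(z) = 26z; let h(z) = z^5 + 12 so f = g + h
Step 3: On |z| = 2: |g| = 52 and |h| <= 32 + 12 = 44
Step 4: Since 52 > 44, |h| < |g| on |z| = 2, so by Rouche f has the same number of zeros as g inside |z| < 2
Step 5: g(z) = 26z has 1 zero (at the origin, multiplicity 1) inside |z| < 2. Answer = 1

1


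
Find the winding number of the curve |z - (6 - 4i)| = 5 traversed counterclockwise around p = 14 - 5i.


Step 1: Center c = (6, -4), radius = 5
Step 2: |p - c|^2 = 8^2 + (-1)^2 = 65
Step 3: r^2 = 25
Step 4: |p-c| > r so winding number = 0

0


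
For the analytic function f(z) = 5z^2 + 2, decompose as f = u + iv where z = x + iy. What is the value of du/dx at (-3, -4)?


Step 1: f(z) = 5(x+iy)^2 + 2
Step 2: u = 5(x^2 - y^2) + 2
Step 3: u_x = 10x + 0
Step 4: At (-3, -4): u_x = -30 + 0 = -30

-30


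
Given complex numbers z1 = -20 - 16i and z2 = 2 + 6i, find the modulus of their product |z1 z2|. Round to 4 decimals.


Step 1: |z1| = sqrt((-20)^2 + (-16)^2) = sqrt(656)
Step 2: |z2| = sqrt(2^2 + 6^2) = sqrt(40)
Step 3: |z1*z2| = |z1|*|z2| = sqrt(656) * sqrt(40) = sqrt(656 * 40) = sqrt(26240)
Step 4: = 161.9877

161.9877


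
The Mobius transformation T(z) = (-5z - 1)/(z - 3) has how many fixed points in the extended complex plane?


Step 1: Fixed points satisfy T(z) = z
Step 2: z^2 + 2z + 1 = 0
Step 3: Discriminant = 2^2 - 4*1*1 = 0
Step 4: Number of fixed points = 1

1


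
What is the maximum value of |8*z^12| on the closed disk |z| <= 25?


Step 1: On |z| = 25, |f(z)| = 8 * |z|^12 = 8 * 25^12
Step 2: By maximum modulus principle, maximum is on boundary.
Step 3: Maximum = 8 * 59604644775390625 = 476837158203125000

476837158203125000


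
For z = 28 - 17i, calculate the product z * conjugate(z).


Step 1: conj(z) = 28 + 17i
Step 2: z * conj(z) = 28^2 + (-17)^2
Step 3: = 784 + 289 = 1073

1073


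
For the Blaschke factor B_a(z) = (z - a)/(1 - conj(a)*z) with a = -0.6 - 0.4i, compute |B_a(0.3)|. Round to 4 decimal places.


Step 1: Numerator z0 - a = 0.3 - (-0.6 - 0.4i) = 0.9 + 0.4i
Step 2: Denominator 1 - conj(a)*z0 = 1 - (-0.6 + 0.4i)*0.3 = 1.18 - 0.12i
Step 3: |z0 - a|^2 = 0.9^2 + 0.4^2 = 0.97; |1 - conj(a)*z0|^2 = 1.18^2 + (-0.12)^2 = 1.4068
Step 4: |B_a(0.3)| = sqrt(0.97 / 1.4068) = sqrt(0.689508)
Step 5: = 0.8304

0.8304


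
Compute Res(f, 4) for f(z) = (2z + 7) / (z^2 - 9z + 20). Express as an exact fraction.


Step 1: Q(z) = z^2 - 9z + 20 = (z - 4)(z - 5)
Step 2: Q'(z) = 2z - 9
Step 3: Q'(4) = -1, P(4) = 15
Step 4: Res = P(4)/Q'(4) = 15/(-1) = -15

-15


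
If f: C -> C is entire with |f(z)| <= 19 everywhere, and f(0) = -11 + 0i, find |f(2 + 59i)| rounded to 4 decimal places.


Step 1: By Liouville's theorem, a bounded entire function is constant.
Step 2: f(z) = f(0) = -11 + 0i for all z.
Step 3: |f(w)| = |-11 + 0i| = sqrt(121 + 0)
Step 4: = 11.0

11.0


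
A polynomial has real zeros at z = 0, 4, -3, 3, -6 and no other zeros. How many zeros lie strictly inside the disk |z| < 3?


Step 1: Check each root:
  z = 0: |0| = 0 < 3
  z = 4: |4| = 4 >= 3
  z = -3: |-3| = 3 >= 3
  z = 3: |3| = 3 >= 3
  z = -6: |-6| = 6 >= 3
Step 2: Count = 1

1


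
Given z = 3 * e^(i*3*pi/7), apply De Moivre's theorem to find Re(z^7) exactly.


Step 1: By De Moivre's theorem, z^7 = 3^7 * e^(i*7*3*pi/7) = 2187 * (cos(3*pi) + i*sin(3*pi))
Step 2: |z|^7 = 3^7 = 2187
Step 3: Reduce the angle mod 2*pi: 3*pi - 2*pi = pi
Step 4: cos(pi) = -1
Step 5: Re(z^7) = 2187 * (-1) = -2187

-2187


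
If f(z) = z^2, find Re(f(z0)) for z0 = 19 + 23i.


Step 1: z0 = 19 + 23i
Step 2: z0^2 = 19^2 - 23^2 + 874i
Step 3: real part = 361 - 529 = -168

-168


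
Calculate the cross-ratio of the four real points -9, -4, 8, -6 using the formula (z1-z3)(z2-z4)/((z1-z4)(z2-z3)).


Step 1: (z1-z3)(z2-z4) = (-17) * 2 = -34
Step 2: (z1-z4)(z2-z3) = (-3) * (-12) = 36
Step 3: Cross-ratio = -34/36 = -17/18

-17/18


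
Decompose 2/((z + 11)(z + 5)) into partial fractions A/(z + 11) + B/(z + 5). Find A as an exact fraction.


Step 1: Multiply both sides by (z + 11) and set z = -11
Step 2: A = 2 / (-11 + 5)
Step 3: A = 2 / (-6)
Step 4: A = -1/3

-1/3


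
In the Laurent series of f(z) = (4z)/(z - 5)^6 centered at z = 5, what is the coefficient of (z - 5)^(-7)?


Step 1: Write the numerator in powers of (z - 5): 4z = 4(z - 5) + (4*5 + 0) = 4(z - 5) + 20
Step 2: Divide by (z - 5)^6: f(z) = 20(z - 5)^(-6) + 4(z - 5)^(-5)
Step 3: This finite sum is the Laurent series of f about z = 5.
Step 4: Only the powers -6 and -5 appear, so the coefficient of (z - 5)^(-7) = 0

0


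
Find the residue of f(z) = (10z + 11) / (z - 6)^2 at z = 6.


Step 1: Pole of order 2 at z = 6
Step 2: Res = lim d/dz [(z - 6)^2 * f(z)] as z -> 6
Step 3: (z - 6)^2 * f(z) = 10z + 11
Step 4: d/dz[10z + 11] = 10

10


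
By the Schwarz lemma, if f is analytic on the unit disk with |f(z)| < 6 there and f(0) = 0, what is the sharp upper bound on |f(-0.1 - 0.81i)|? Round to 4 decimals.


Step 1: g = f/6 maps D -> D with g(0) = 0, so by the Schwarz lemma |g(z)| <= |z|, i.e. |f(z)| <= 6|z|; this is sharp (f(z) = 6z).
Step 2: |z0|^2 = (-0.1)^2 + (-0.81)^2 = 0.6661
Step 3: |z0| = sqrt(0.6661) = 0.816149
Step 4: Best bound = 6 * |z0| = 6 * 0.816149 = 4.8969

4.8969


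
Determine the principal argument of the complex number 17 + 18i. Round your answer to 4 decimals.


Step 1: z = 17 + 18i
Step 2: arg(z) = atan2(18, 17)
Step 3: arg(z) = 0.814

0.814


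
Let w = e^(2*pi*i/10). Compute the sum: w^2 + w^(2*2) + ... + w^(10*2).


Step 1: The sum sum_{j=1}^{n} w^(k*j) equals n if n | k, else 0.
Step 2: Here n = 10, k = 2
Step 3: Does n divide k? 10 | 2 -> False
Step 4: Sum = 0

0


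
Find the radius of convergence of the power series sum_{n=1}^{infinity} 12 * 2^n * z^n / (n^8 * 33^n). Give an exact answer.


Step 1: General term a_n = 12 * 2^n / (n^8 * 33^n)
Step 2: By the root test, |a_n|^(1/n) = 12^(1/n) * 2 / (n^(8/n) * 33) -> 2/33 as n -> infinity (since 12^(1/n) -> 1 and n^(8/n) -> 1)
Step 3: R = 1/lim|a_n|^(1/n) = 33/2

33/2


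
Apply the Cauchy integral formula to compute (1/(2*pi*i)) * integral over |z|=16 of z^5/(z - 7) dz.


Step 1: f(z) = z^5, a = 7 is inside |z| = 16
Step 2: By Cauchy integral formula: (1/(2pi*i)) * integral = f(a)
Step 3: f(7) = 7^5 = 16807

16807


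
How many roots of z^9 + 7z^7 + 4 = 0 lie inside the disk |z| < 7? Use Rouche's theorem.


Step 1: On |z| = 7 the three terms have sizes |z^9| = 7^9 = 40353607, |7z^7| = 7*7^7 = 5764801, |4| = 4
Step 2: The dominant term is g(z) = z^9; let h(z) = 7z^7 + 4 so f = g + h
Step 3: On |z| = 7: |g| = 40353607 and |h| <= 5764801 + 4 = 5764805
Step 4: Since 40353607 > 5764805, |h| < |g| on |z| = 7, so by Rouche f has the same number of zeros as g inside |z| < 7
Step 5: g(z) = z^9 has 9 zeros (all at the origin) inside |z| < 7. Answer = 9

9


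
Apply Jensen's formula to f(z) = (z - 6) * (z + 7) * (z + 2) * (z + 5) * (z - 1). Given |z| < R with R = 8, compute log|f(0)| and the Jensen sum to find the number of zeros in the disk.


Jensen's formula: (1/2pi)*integral log|f(Re^it)|dt = log|f(0)| + sum_{|a_k|<R} log(R/|a_k|)
Step 1: f(0) = (-6) * 7 * 2 * 5 * (-1) = 420
Step 2: log|f(0)| = log|6| + log|-7| + log|-2| + log|-5| + log|1| = 6.0403
Step 3: Zeros inside |z| < 8: 6, -7, -2, -5, 1
Step 4: Jensen sum = log(8/6) + log(8/7) + log(8/2) + log(8/5) + log(8/1) = 4.357
Step 5: n(R) = number of terms in the Jensen sum = count of zeros inside |z| < 8 = 5

5


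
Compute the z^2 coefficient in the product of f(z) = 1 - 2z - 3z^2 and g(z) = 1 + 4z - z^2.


Step 1: z^2 term in f*g comes from: (1)*(-z^2) + (-2z)*(4z) + (-3z^2)*(1)
Step 2: = -1 - 8 - 3
Step 3: = -12

-12


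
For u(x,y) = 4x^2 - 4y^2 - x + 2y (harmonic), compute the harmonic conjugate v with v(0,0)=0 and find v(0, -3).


Step 1: v_x = -u_y = 8y - 2
Step 2: v_y = u_x = 8x - 1
Step 3: v = 8xy - 2x - y + C
Step 4: v(0,0) = 0 => C = 0
Step 5: v(0, -3) = 3

3


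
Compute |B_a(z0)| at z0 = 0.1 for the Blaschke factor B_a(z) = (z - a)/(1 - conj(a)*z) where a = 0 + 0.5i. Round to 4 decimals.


Step 1: Numerator z0 - a = 0.1 - (0 + 0.5i) = 0.1 - 0.5i
Step 2: Denominator 1 - conj(a)*z0 = 1 - (0 - 0.5i)*0.1 = 1 + 0.05i
Step 3: |z0 - a|^2 = 0.1^2 + (-0.5)^2 = 0.26; |1 - conj(a)*z0|^2 = 1^2 + 0.05^2 = 1.0025
Step 4: |B_a(0.1)| = sqrt(0.26 / 1.0025) = sqrt(0.259352)
Step 5: = 0.5093

0.5093


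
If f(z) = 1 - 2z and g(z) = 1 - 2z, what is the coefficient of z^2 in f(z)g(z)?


Step 1: z^2 term in f*g comes from: (1)*(0) + (-2z)*(-2z) + (0)*(1)
Step 2: = 0 + 4 + 0
Step 3: = 4

4


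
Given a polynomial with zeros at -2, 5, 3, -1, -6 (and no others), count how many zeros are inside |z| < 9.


Step 1: Check each root:
  z = -2: |-2| = 2 < 9
  z = 5: |5| = 5 < 9
  z = 3: |3| = 3 < 9
  z = -1: |-1| = 1 < 9
  z = -6: |-6| = 6 < 9
Step 2: Count = 5

5


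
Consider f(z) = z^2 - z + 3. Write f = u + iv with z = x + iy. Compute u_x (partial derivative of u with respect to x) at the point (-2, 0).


Step 1: f(z) = (x+iy)^2 - (x+iy) + 3
Step 2: u = (x^2 - y^2) - x + 3
Step 3: u_x = 2x - 1
Step 4: At (-2, 0): u_x = -4 - 1 = -5

-5


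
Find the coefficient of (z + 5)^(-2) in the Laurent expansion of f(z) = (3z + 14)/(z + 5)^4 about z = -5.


Step 1: Write the numerator in powers of (z + 5): 3z + 14 = 3(z + 5) + (3*(-5) + 14) = 3(z + 5) - 1
Step 2: Divide by (z + 5)^4: f(z) = -(z + 5)^(-4) + 3(z + 5)^(-3)
Step 3: This finite sum is the Laurent series of f about z = -5.
Step 4: Only the powers -4 and -3 appear, so the coefficient of (z + 5)^(-2) = 0

0


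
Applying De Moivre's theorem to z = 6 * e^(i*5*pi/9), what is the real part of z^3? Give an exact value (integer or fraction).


Step 1: By De Moivre's theorem, z^3 = 6^3 * e^(i*3*5*pi/9) = 216 * (cos(5*pi/3) + i*sin(5*pi/3))
Step 2: |z|^3 = 6^3 = 216
Step 3: The angle 5*pi/3 already lies in [0, 2*pi)
Step 4: cos(5*pi/3) = 1/2
Step 5: Re(z^3) = 216 * 1/2 = 108

108


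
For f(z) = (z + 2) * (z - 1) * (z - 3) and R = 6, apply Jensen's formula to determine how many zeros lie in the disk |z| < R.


Jensen's formula: (1/2pi)*integral log|f(Re^it)|dt = log|f(0)| + sum_{|a_k|<R} log(R/|a_k|)
Step 1: f(0) = 2 * (-1) * (-3) = 6
Step 2: log|f(0)| = log|-2| + log|1| + log|3| = 1.7918
Step 3: Zeros inside |z| < 6: -2, 1, 3
Step 4: Jensen sum = log(6/2) + log(6/1) + log(6/3) = 3.5835
Step 5: n(R) = number of terms in the Jensen sum = count of zeros inside |z| < 6 = 3

3


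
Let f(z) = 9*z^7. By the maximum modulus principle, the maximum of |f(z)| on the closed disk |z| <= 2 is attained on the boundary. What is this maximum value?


Step 1: On |z| = 2, |f(z)| = 9 * |z|^7 = 9 * 2^7
Step 2: By maximum modulus principle, maximum is on boundary.
Step 3: Maximum = 9 * 128 = 1152

1152


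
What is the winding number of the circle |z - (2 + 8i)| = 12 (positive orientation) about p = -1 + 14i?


Step 1: Center c = (2, 8), radius = 12
Step 2: |p - c|^2 = (-3)^2 + 6^2 = 45
Step 3: r^2 = 144
Step 4: |p-c| < r so winding number = 1

1


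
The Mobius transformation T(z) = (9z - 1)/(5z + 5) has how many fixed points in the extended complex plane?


Step 1: Fixed points satisfy T(z) = z
Step 2: 5z^2 - 4z + 1 = 0
Step 3: Discriminant = (-4)^2 - 4*5*1 = -4
Step 4: Number of fixed points = 2

2


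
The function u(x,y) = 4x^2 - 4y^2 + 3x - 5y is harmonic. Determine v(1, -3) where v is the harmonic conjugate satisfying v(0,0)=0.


Step 1: v_x = -u_y = 8y + 5
Step 2: v_y = u_x = 8x + 3
Step 3: v = 8xy + 5x + 3y + C
Step 4: v(0,0) = 0 => C = 0
Step 5: v(1, -3) = -28

-28


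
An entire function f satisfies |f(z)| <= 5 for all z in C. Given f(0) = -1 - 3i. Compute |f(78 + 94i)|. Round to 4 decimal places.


Step 1: By Liouville's theorem, a bounded entire function is constant.
Step 2: f(z) = f(0) = -1 - 3i for all z.
Step 3: |f(w)| = |-1 - 3i| = sqrt(1 + 9)
Step 4: = 3.1623

3.1623


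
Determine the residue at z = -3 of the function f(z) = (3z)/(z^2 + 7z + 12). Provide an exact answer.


Step 1: Q(z) = z^2 + 7z + 12 = (z + 3)(z + 4)
Step 2: Q'(z) = 2z + 7
Step 3: Q'(-3) = 1, P(-3) = -9
Step 4: Res = P(-3)/Q'(-3) = -9/1 = -9

-9


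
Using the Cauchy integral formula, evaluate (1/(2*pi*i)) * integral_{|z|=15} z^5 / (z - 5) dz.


Step 1: f(z) = z^5, a = 5 is inside |z| = 15
Step 2: By Cauchy integral formula: (1/(2pi*i)) * integral = f(a)
Step 3: f(5) = 5^5 = 3125

3125


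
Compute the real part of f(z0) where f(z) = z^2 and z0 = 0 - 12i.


Step 1: z0 = 0 - 12i
Step 2: z0^2 = 0^2 - (-12)^2 + 0i
Step 3: real part = 0 - 144 = -144

-144


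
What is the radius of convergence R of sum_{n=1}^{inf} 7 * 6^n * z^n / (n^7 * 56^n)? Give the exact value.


Step 1: General term a_n = 7 * 6^n / (n^7 * 56^n)
Step 2: By the root test, |a_n|^(1/n) = 7^(1/n) * 6 / (n^(7/n) * 56) -> 6/56 as n -> infinity (since 7^(1/n) -> 1 and n^(7/n) -> 1)
Step 3: R = 1/lim|a_n|^(1/n) = 56/6 = 28/3

28/3


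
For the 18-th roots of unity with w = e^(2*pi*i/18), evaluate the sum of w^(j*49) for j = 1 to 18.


Step 1: The sum sum_{j=1}^{n} w^(k*j) equals n if n | k, else 0.
Step 2: Here n = 18, k = 49
Step 3: Does n divide k? 18 | 49 -> False
Step 4: Sum = 0

0


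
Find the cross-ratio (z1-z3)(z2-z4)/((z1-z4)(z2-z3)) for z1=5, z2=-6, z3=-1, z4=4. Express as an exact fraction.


Step 1: (z1-z3)(z2-z4) = 6 * (-10) = -60
Step 2: (z1-z4)(z2-z3) = 1 * (-5) = -5
Step 3: Cross-ratio = 60/5 = 12

12


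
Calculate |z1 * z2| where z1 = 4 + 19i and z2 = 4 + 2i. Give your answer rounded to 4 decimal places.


Step 1: |z1| = sqrt(4^2 + 19^2) = sqrt(377)
Step 2: |z2| = sqrt(4^2 + 2^2) = sqrt(20)
Step 3: |z1*z2| = |z1|*|z2| = sqrt(377) * sqrt(20) = sqrt(377 * 20) = sqrt(7540)
Step 4: = 86.8332

86.8332


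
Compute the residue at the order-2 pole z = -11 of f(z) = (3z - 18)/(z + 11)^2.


Step 1: Pole of order 2 at z = -11
Step 2: Res = lim d/dz [(z + 11)^2 * f(z)] as z -> -11
Step 3: (z + 11)^2 * f(z) = 3z - 18
Step 4: d/dz[3z - 18] = 3

3


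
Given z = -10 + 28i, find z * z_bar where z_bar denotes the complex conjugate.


Step 1: conj(z) = -10 - 28i
Step 2: z * conj(z) = (-10)^2 + 28^2
Step 3: = 100 + 784 = 884

884


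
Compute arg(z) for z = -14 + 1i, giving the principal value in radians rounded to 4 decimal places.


Step 1: z = -14 + 1i
Step 2: arg(z) = atan2(1, -14)
Step 3: arg(z) = 3.0703

3.0703


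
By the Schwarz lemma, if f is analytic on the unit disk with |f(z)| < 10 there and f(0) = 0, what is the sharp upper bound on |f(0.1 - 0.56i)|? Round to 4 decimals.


Step 1: g = f/10 maps D -> D with g(0) = 0, so by the Schwarz lemma |g(z)| <= |z|, i.e. |f(z)| <= 10|z|; this is sharp (f(z) = 10z).
Step 2: |z0|^2 = 0.1^2 + (-0.56)^2 = 0.3236
Step 3: |z0| = sqrt(0.3236) = 0.568859
Step 4: Best bound = 10 * |z0| = 10 * 0.568859 = 5.6886

5.6886


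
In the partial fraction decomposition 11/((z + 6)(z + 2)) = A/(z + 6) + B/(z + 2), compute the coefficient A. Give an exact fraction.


Step 1: Multiply both sides by (z + 6) and set z = -6
Step 2: A = 11 / (-6 + 2)
Step 3: A = 11 / (-4)
Step 4: A = -11/4

-11/4


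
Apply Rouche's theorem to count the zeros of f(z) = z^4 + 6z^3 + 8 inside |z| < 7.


Step 1: On |z| = 7 the three terms have sizes |z^4| = 7^4 = 2401, |6z^3| = 6*7^3 = 2058, |8| = 8
Step 2: The dominant term is g(z) = z^4; let h(z) = 6z^3 + 8 so f = g + h
Step 3: On |z| = 7: |g| = 2401 and |h| <= 2058 + 8 = 2066
Step 4: Since 2401 > 2066, |h| < |g| on |z| = 7, so by Rouche f has the same number of zeros as g inside |z| < 7
Step 5: g(z) = z^4 has 4 zeros (all at the origin) inside |z| < 7. Answer = 4

4


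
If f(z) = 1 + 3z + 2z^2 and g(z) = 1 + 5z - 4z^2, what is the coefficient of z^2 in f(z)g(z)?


Step 1: z^2 term in f*g comes from: (1)*(-4z^2) + (3z)*(5z) + (2z^2)*(1)
Step 2: = -4 + 15 + 2
Step 3: = 13

13


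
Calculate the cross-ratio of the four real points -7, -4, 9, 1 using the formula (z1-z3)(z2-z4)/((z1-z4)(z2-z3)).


Step 1: (z1-z3)(z2-z4) = (-16) * (-5) = 80
Step 2: (z1-z4)(z2-z3) = (-8) * (-13) = 104
Step 3: Cross-ratio = 80/104 = 10/13

10/13


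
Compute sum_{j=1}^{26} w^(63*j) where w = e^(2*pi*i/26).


Step 1: The sum sum_{j=1}^{n} w^(k*j) equals n if n | k, else 0.
Step 2: Here n = 26, k = 63
Step 3: Does n divide k? 26 | 63 -> False
Step 4: Sum = 0

0


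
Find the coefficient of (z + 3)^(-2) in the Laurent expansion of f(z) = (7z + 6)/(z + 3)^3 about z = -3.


Step 1: Write the numerator in powers of (z + 3): 7z + 6 = 7(z + 3) + (7*(-3) + 6) = 7(z + 3) - 15
Step 2: Divide by (z + 3)^3: f(z) = -15(z + 3)^(-3) + 7(z + 3)^(-2)
Step 3: This finite sum is the Laurent series of f about z = -3.
Step 4: Coefficient of (z + 3)^(-2) = coefficient of (z + 3) in the re-centred numerator = 7

7


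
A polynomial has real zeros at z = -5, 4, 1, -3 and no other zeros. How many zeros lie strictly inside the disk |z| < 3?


Step 1: Check each root:
  z = -5: |-5| = 5 >= 3
  z = 4: |4| = 4 >= 3
  z = 1: |1| = 1 < 3
  z = -3: |-3| = 3 >= 3
Step 2: Count = 1

1


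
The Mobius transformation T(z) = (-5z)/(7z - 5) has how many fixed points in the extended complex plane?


Step 1: Fixed points satisfy T(z) = z
Step 2: 7z^2 = 0
Step 3: Discriminant = 0^2 - 4*7*0 = 0
Step 4: Number of fixed points = 1

1


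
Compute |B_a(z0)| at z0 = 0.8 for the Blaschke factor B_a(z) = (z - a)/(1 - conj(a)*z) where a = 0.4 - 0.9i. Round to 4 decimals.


Step 1: Numerator z0 - a = 0.8 - (0.4 - 0.9i) = 0.4 + 0.9i
Step 2: Denominator 1 - conj(a)*z0 = 1 - (0.4 + 0.9i)*0.8 = 0.68 - 0.72i
Step 3: |z0 - a|^2 = 0.4^2 + 0.9^2 = 0.97; |1 - conj(a)*z0|^2 = 0.68^2 + (-0.72)^2 = 0.9808
Step 4: |B_a(0.8)| = sqrt(0.97 / 0.9808) = sqrt(0.988989)
Step 5: = 0.9945

0.9945


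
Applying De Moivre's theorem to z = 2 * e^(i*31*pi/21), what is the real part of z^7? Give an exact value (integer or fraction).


Step 1: By De Moivre's theorem, z^7 = 2^7 * e^(i*7*31*pi/21) = 128 * (cos(31*pi/3) + i*sin(31*pi/3))
Step 2: |z|^7 = 2^7 = 128
Step 3: Reduce the angle mod 2*pi: 31*pi/3 - 10*pi = pi/3
Step 4: cos(pi/3) = 1/2
Step 5: Re(z^7) = 128 * 1/2 = 64

64


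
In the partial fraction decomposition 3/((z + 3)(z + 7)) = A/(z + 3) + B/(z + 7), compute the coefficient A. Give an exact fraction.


Step 1: Multiply both sides by (z + 3) and set z = -3
Step 2: A = 3 / (-3 + 7)
Step 3: A = 3 / 4
Step 4: A = 3/4

3/4


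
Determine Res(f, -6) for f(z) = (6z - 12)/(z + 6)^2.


Step 1: Pole of order 2 at z = -6
Step 2: Res = lim d/dz [(z + 6)^2 * f(z)] as z -> -6
Step 3: (z + 6)^2 * f(z) = 6z - 12
Step 4: d/dz[6z - 12] = 6

6


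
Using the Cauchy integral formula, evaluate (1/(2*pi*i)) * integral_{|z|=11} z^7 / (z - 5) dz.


Step 1: f(z) = z^7, a = 5 is inside |z| = 11
Step 2: By Cauchy integral formula: (1/(2pi*i)) * integral = f(a)
Step 3: f(5) = 5^7 = 78125

78125


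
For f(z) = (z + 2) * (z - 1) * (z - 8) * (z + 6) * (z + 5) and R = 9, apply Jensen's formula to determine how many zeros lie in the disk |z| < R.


Jensen's formula: (1/2pi)*integral log|f(Re^it)|dt = log|f(0)| + sum_{|a_k|<R} log(R/|a_k|)
Step 1: f(0) = 2 * (-1) * (-8) * 6 * 5 = 480
Step 2: log|f(0)| = log|-2| + log|1| + log|8| + log|-6| + log|-5| = 6.1738
Step 3: Zeros inside |z| < 9: -2, 1, 8, -6, -5
Step 4: Jensen sum = log(9/2) + log(9/1) + log(9/8) + log(9/6) + log(9/5) = 4.8123
Step 5: n(R) = number of terms in the Jensen sum = count of zeros inside |z| < 9 = 5

5


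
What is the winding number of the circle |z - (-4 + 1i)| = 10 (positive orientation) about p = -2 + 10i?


Step 1: Center c = (-4, 1), radius = 10
Step 2: |p - c|^2 = 2^2 + 9^2 = 85
Step 3: r^2 = 100
Step 4: |p-c| < r so winding number = 1

1


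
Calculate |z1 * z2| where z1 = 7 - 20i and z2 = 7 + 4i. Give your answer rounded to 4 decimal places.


Step 1: |z1| = sqrt(7^2 + (-20)^2) = sqrt(449)
Step 2: |z2| = sqrt(7^2 + 4^2) = sqrt(65)
Step 3: |z1*z2| = |z1|*|z2| = sqrt(449) * sqrt(65) = sqrt(449 * 65) = sqrt(29185)
Step 4: = 170.8362

170.8362


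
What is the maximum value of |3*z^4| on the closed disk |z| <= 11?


Step 1: On |z| = 11, |f(z)| = 3 * |z|^4 = 3 * 11^4
Step 2: By maximum modulus principle, maximum is on boundary.
Step 3: Maximum = 3 * 14641 = 43923

43923


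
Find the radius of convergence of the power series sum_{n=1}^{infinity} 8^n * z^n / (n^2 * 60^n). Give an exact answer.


Step 1: General term a_n = 8^n / (n^2 * 60^n)
Step 2: By the root test, |a_n|^(1/n) = 8 / (n^(2/n) * 60) -> 8/60 as n -> infinity (since n^(2/n) -> 1)
Step 3: R = 1/lim|a_n|^(1/n) = 60/8 = 15/2

15/2


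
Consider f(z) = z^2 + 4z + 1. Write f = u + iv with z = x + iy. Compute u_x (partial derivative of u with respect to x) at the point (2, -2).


Step 1: f(z) = (x+iy)^2 + 4(x+iy) + 1
Step 2: u = (x^2 - y^2) + 4x + 1
Step 3: u_x = 2x + 4
Step 4: At (2, -2): u_x = 4 + 4 = 8

8


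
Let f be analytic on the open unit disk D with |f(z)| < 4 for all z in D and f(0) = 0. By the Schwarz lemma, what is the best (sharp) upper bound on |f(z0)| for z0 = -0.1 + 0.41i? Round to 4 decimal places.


Step 1: g = f/4 maps D -> D with g(0) = 0, so by the Schwarz lemma |g(z)| <= |z|, i.e. |f(z)| <= 4|z|; this is sharp (f(z) = 4z).
Step 2: |z0|^2 = (-0.1)^2 + 0.41^2 = 0.1781
Step 3: |z0| = sqrt(0.1781) = 0.422019
Step 4: Best bound = 4 * |z0| = 4 * 0.422019 = 1.6881

1.6881


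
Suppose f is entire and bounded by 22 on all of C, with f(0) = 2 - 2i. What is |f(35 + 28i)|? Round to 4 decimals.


Step 1: By Liouville's theorem, a bounded entire function is constant.
Step 2: f(z) = f(0) = 2 - 2i for all z.
Step 3: |f(w)| = |2 - 2i| = sqrt(4 + 4)
Step 4: = 2.8284

2.8284
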